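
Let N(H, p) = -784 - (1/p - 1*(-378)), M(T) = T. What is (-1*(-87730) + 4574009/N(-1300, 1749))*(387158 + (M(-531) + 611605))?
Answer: 169996073352367128/2032339 ≈ 8.3646e+10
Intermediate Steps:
N(H, p) = -1162 - 1/p (N(H, p) = -784 - (1/p + 378) = -784 - (378 + 1/p) = -784 + (-378 - 1/p) = -1162 - 1/p)
(-1*(-87730) + 4574009/N(-1300, 1749))*(387158 + (M(-531) + 611605)) = (-1*(-87730) + 4574009/(-1162 - 1/1749))*(387158 + (-531 + 611605)) = (87730 + 4574009/(-1162 - 1*1/1749))*(387158 + 611074) = (87730 + 4574009/(-1162 - 1/1749))*998232 = (87730 + 4574009/(-2032339/1749))*998232 = (87730 + 4574009*(-1749/2032339))*998232 = (87730 - 7999941741/2032339)*998232 = (170297158729/2032339)*998232 = 169996073352367128/2032339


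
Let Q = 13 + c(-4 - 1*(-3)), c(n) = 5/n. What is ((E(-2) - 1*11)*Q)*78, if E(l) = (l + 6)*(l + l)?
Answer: -16848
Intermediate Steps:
E(l) = 2*l*(6 + l) (E(l) = (6 + l)*(2*l) = 2*l*(6 + l))
Q = 8 (Q = 13 + 5/(-4 - 1*(-3)) = 13 + 5/(-4 + 3) = 13 + 5/(-1) = 13 + 5*(-1) = 13 - 5 = 8)
((E(-2) - 1*11)*Q)*78 = ((2*(-2)*(6 - 2) - 1*11)*8)*78 = ((2*(-2)*4 - 11)*8)*78 = ((-16 - 11)*8)*78 = -27*8*78 = -216*78 = -16848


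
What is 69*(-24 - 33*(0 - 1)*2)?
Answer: 2898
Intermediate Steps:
69*(-24 - 33*(0 - 1)*2) = 69*(-24 - (-33)*2) = 69*(-24 - 33*(-2)) = 69*(-24 + 66) = 69*42 = 2898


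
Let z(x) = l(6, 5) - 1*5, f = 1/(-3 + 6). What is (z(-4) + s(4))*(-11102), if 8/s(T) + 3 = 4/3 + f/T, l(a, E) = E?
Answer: 1065792/19 ≈ 56094.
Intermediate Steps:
f = 1/3 ≈ 0.33333
z(x) = 0 (z(x) = 5 - 1*5 = 5 - 5 = 0)
s(T) = 8/(-5/3 + 1/(3*T)) (s(T) = 8/(-3 + (4/3 + 1/(3*T))) = 8/(-5/3 + 1/(3*T)))
(z(-4) + s(4))*(-11102) = (0 - 24*4/(-1 + 5*4))*(-11102) = (0 - 24*4/(-1 + 20))*(-11102) = (0 - 24*4/19)*(-11102) = (0 - 24*4*1/19)*(-11102) = (0 - 96/19)*(-11102) = -96/19*(-11102) = 1065792/19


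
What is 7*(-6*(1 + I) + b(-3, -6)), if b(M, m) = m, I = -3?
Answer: 42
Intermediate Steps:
7*(-6*(1 + I) + b(-3, -6)) = 7*(-6*(1 - 3) - 6) = 7*(-6*(-2) - 6) = 7*(12 - 6) = 7*6 = 42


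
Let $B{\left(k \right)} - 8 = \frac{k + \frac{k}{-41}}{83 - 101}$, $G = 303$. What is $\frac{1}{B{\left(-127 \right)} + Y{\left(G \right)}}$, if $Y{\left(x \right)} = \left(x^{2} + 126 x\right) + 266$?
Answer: $\frac{369}{48068849} \approx 7.6765 \cdot 10^{-6}$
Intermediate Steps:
$Y{\left(x \right)} = 266 + x^{2} + 126 x$
$B{\left(k \right)} = 8 - \frac{20 k}{369}$ ($B{\left(k \right)} = 8 + \frac{k + \frac{k}{-41}}{83 - 101} = 8 + \frac{k + k \left(- \frac{1}{41}\right)}{-18} = 8 + \left(k - \frac{k}{41}\right) \left(- \frac{1}{18}\right) = 8 + \frac{40 k}{41} \left(- \frac{1}{18}\right) = 8 - \frac{20 k}{369}$)
$\frac{1}{B{\left(-127 \right)} + Y{\left(G \right)}} = \frac{1}{\left(8 - - \frac{2540}{369}\right) + \left(266 + 303^{2} + 126 \cdot 303\right)} = \frac{1}{\left(8 + \frac{2540}{369}\right) + \left(266 + 91809 + 38178\right)} = \frac{1}{\frac{5492}{369} + 130253} = \frac{1}{\frac{48068849}{369}} = \frac{369}{48068849}$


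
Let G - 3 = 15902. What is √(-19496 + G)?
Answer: 3*I*√399 ≈ 59.925*I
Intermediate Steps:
G = 15905 (G = 3 + 15902 = 15905)
√(-19496 + G) = √(-19496 + 15905) = √(-3591) = 3*I*√399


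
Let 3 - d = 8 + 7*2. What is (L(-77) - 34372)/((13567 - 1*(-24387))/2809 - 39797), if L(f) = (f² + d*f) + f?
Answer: 2620797/3853511 ≈ 0.68011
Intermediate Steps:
d = -19 (d = 3 - (8 + 7*2) = 3 - (8 + 14) = 3 - 1*22 = 3 - 22 = -19)
L(f) = f² - 18*f (L(f) = (f² - 19*f) + f = f² - 18*f)
(L(-77) - 34372)/((13567 - 1*(-24387))/2809 - 39797) = (-77*(-18 - 77) - 34372)/((13567 - 1*(-24387))/2809 - 39797) = (-77*(-95) - 34372)/((13567 + 24387)*(1/2809) - 39797) = (7315 - 34372)/(37954*(1/2809) - 39797) = -27057/(37954/2809 - 39797) = -27057/(-111751819/2809) = -27057*(-2809/111751819) = 2620797/3853511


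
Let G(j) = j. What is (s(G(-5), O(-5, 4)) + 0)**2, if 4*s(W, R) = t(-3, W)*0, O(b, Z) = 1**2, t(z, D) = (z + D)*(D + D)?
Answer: 0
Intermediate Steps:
t(z, D) = 2*D*(D + z) (t(z, D) = (D + z)*(2*D) = 2*D*(D + z))
O(b, Z) = 1
s(W, R) = 0 (s(W, R) = ((2*W*(W - 3))*0)/4 = ((2*W*(-3 + W))*0)/4 = (1/4)*0 = 0)
(s(G(-5), O(-5, 4)) + 0)**2 = (0 + 0)**2 = 0**2 = 0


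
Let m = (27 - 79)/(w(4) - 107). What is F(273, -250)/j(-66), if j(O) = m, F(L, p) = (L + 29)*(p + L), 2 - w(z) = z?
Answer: 378557/26 ≈ 14560.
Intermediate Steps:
w(z) = 2 - z
F(L, p) = (29 + L)*(L + p)
m = 52/109 (m = (27 - 79)/((2 - 1*4) - 107) = -52/((2 - 4) - 107) = -52/(-2 - 107) = -52/(-109) = -52*(-1/109) = 52/109 ≈ 0.47706)
j(O) = 52/109
F(273, -250)/j(-66) = (273² + 29*273 + 29*(-250) + 273*(-250))/(52/109) = (74529 + 7917 - 7250 - 68250)*(109/52) = 6946*(109/52) = 378557/26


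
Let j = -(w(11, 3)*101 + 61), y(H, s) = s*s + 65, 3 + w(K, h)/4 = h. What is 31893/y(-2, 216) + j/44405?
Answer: 1413358684/2074646005 ≈ 0.68125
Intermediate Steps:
w(K, h) = -12 + 4*h
y(H, s) = 65 + s² (y(H, s) = s² + 65 = 65 + s²)
j = -61 (j = -((-12 + 4*3)*101 + 61) = -((-12 + 12)*101 + 61) = -(0*101 + 61) = -(0 + 61) = -1*61 = -61)
31893/y(-2, 216) + j/44405 = 31893/(65 + 216²) - 61/44405 = 31893/(65 + 46656) - 61*1/44405 = 31893/46721 - 61/44405 = 1413358684/2074646005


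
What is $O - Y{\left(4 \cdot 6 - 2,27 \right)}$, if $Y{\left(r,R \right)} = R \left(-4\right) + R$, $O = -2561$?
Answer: $-2480$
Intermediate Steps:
$Y{\left(r,R \right)} = - 3 R$ ($Y{\left(r,R \right)} = - 4 R + R = - 3 R$)
$O - Y{\left(4 \cdot 6 - 2,27 \right)} = -2561 - \left(-3\right) 27 = -2561 - -81 = -2561 + 81 = -2480$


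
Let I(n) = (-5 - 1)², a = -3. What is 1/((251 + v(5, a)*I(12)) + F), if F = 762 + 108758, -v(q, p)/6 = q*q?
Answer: 1/104371 ≈ 9.5812e-6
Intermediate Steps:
I(n) = 36 (I(n) = (-6)² = 36)
v(q, p) = -6*q² (v(q, p) = -6*q*q = -6*q²)
F = 109520
1/((251 + v(5, a)*I(12)) + F) = 1/((251 - 6*5²*36) + 109520) = 1/((251 - 6*25*36) + 109520) = 1/((251 - 150*36) + 109520) = 1/((251 - 5400) + 109520) = 1/(-5149 + 109520) = 1/104371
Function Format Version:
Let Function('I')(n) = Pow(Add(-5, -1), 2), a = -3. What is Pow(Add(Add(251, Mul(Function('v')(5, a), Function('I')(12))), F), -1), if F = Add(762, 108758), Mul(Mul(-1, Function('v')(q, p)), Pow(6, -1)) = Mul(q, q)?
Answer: Rational(1, 104371) ≈ 9.5812e-6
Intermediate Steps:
Function('I')(n) = 36 (Function('I')(n) = Pow(-6, 2) = 36)
Function('v')(q, p) = Mul(-6, Pow(q, 2)) (Function('v')(q, p) = Mul(-6, Mul(q, q)) = Mul(-6, Pow(q, 2)))
F = 109520
Pow(Add(Add(251, Mul(Function('v')(5, a), Function('I')(12))), F), -1) = Pow(Add(Add(251, Mul(Mul(-6, Pow(5, 2)), 36)), 109520), -1) = Pow(Add(Add(251, Mul(Mul(-6, 25), 36)), 109520), -1) = Pow(Add(Add(251, Mul(-150, 36)), 109520), -1) = Pow(Add(Add(251, -5400), 109520), -1) = Pow(Add(-5149, 109520), -1) = Pow(104371, -1) = Rational(1, 104371)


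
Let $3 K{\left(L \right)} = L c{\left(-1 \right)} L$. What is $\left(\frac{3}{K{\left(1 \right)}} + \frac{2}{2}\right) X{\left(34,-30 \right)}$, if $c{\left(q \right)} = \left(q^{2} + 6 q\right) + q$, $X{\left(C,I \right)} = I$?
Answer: $15$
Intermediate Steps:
$c{\left(q \right)} = q^{2} + 7 q$
$K{\left(L \right)} = - 2 L^{2}$ ($K{\left(L \right)} = \frac{L \left(- (7 - 1)\right) L}{3} = \frac{L \left(\left(-1\right) 6\right) L}{3} = \frac{L \left(-6\right) L}{3} = \frac{- 6 L L}{3} = \frac{\left(-6\right) L^{2}}{3} = - 2 L^{2}$)
$\left(\frac{3}{K{\left(1 \right)}} + \frac{2}{2}\right) X{\left(34,-30 \right)} = \left(\frac{3}{\left(-2\right) 1^{2}} + \frac{2}{2}\right) \left(-30\right) = \left(\frac{3}{\left(-2\right) 1} + 2 \cdot \frac{1}{2}\right) \left(-30\right) = \left(\frac{3}{-2} + 1\right) \left(-30\right) = \left(3 \left(- \frac{1}{2}\right) + 1\right) \left(-30\right) = \left(- \frac{3}{2} + 1\right) \left(-30\right) = \left(- \frac{1}{2}\right) \left(-30\right) = 15$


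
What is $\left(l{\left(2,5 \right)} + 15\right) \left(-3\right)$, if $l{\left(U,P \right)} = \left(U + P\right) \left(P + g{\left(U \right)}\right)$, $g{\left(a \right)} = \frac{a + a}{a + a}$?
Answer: $-171$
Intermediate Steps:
$g{\left(a \right)} = 1$ ($g{\left(a \right)} = \frac{2 a}{2 a} = 2 a \frac{1}{2 a} = 1$)
$l{\left(U,P \right)} = \left(1 + P\right) \left(P + U\right)$ ($l{\left(U,P \right)} = \left(U + P\right) \left(P + 1\right) = \left(P + U\right) \left(1 + P\right) = \left(1 + P\right) \left(P + U\right)$)
$\left(l{\left(2,5 \right)} + 15\right) \left(-3\right) = \left(\left(5 + 2 + 5^{2} + 5 \cdot 2\right) + 15\right) \left(-3\right) = \left(\left(5 + 2 + 25 + 10\right) + 15\right) \left(-3\right) = \left(42 + 15\right) \left(-3\right) = 57 \left(-3\right) = -171$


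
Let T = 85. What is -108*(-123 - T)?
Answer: 22464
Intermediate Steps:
-108*(-123 - T) = -108*(-123 - 1*85) = -108*(-123 - 85) = -108*(-208) = 22464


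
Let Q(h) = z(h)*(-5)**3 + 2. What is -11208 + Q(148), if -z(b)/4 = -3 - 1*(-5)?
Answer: -10206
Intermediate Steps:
z(b) = -8 (z(b) = -4*(-3 - 1*(-5)) = -4*(-3 + 5) = -4*2 = -8)
Q(h) = 1002 (Q(h) = -8*(-5)**3 + 2 = -8*(-125) + 2 = 1000 + 2 = 1002)
-11208 + Q(148) = -11208 + 1002 = -10206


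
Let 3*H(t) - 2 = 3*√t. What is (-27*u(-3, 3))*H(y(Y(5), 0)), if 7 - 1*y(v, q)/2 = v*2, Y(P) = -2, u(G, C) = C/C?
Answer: -18 - 27*√22 ≈ -144.64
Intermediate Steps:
u(G, C) = 1
y(v, q) = 14 - 4*v (y(v, q) = 14 - 2*v*2 = 14 - 4*v)
H(t) = ⅔ + √t (H(t) = ⅔ + (3*√t)/3 = ⅔ + √t)
(-27*u(-3, 3))*H(y(Y(5), 0)) = (-27*1)*(⅔ + √(14 - 4*(-2))) = -27*(⅔ + √(14 + 8)) = -27*(⅔ + √22) = -18 - 27*√22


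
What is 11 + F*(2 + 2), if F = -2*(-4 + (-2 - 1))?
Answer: 67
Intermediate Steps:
F = 14 (F = -2*(-4 - 3) = -2*(-7) = 14)
11 + F*(2 + 2) = 11 + 14*(2 + 2) = 11 + 14*4 = 11 + 56 = 67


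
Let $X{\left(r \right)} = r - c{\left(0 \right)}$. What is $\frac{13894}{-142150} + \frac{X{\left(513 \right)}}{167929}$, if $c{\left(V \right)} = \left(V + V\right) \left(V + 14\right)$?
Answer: $- \frac{1130141288}{11935553675} \approx -0.094687$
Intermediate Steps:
$c{\left(V \right)} = 2 V \left(14 + V\right)$
$X{\left(r \right)} = r$ ($X{\left(r \right)} = r - 2 \cdot 0 \left(14 + 0\right) = r - 2 \cdot 0 \cdot 14 = r - 0 = r + 0 = r$)
$\frac{13894}{-142150} + \frac{X{\left(513 \right)}}{167929} = \frac{13894}{-142150} + \frac{513}{167929} = 13894 \left(- \frac{1}{142150}\right) + 513 \cdot \frac{1}{167929} = - \frac{6947}{71075} + \frac{513}{167929} = - \frac{1130141288}{11935553675}$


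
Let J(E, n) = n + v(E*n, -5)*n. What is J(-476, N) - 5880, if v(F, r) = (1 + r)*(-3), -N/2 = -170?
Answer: -1460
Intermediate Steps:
N = 340 (N = -2*(-170) = 340)
v(F, r) = -3 - 3*r
J(E, n) = 13*n (J(E, n) = n + (-3 - 3*(-5))*n = n + (-3 + 15)*n = n + 12*n = 13*n)
J(-476, N) - 5880 = 13*340 - 5880 = 4420 - 5880 = -1460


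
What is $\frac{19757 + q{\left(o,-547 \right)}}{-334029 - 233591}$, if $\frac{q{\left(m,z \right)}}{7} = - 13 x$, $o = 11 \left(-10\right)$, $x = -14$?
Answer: $- \frac{21031}{567620} \approx -0.037051$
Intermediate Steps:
$o = -110$
$q{\left(m,z \right)} = 1274$ ($q{\left(m,z \right)} = 7 \left(\left(-13\right) \left(-14\right)\right) = 7 \cdot 182 = 1274$)
$\frac{19757 + q{\left(o,-547 \right)}}{-334029 - 233591} = \frac{19757 + 1274}{-334029 - 233591} = \frac{21031}{-567620} = 21031 \left(- \frac{1}{567620}\right) = - \frac{21031}{567620}$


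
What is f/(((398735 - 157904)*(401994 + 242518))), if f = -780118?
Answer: -390059/77609234736 ≈ -5.0259e-6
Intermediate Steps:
f/(((398735 - 157904)*(401994 + 242518))) = -780118*1/((398735 - 157904)*(401994 + 242518)) = -780118/(240831*644512) = -780118/155218469472 = -780118*1/155218469472 = -390059/77609234736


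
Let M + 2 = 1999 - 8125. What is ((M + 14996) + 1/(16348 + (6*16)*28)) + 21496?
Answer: 578009105/19036 ≈ 30364.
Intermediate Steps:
M = -6128 (M = -2 + (1999 - 8125) = -2 - 6126 = -6128)
((M + 14996) + 1/(16348 + (6*16)*28)) + 21496 = ((-6128 + 14996) + 1/(16348 + (6*16)*28)) + 21496 = (8868 + 1/(16348 + 96*28)) + 21496 = (8868 + 1/(16348 + 2688)) + 21496 = (8868 + 1/19036) + 21496 = 168811249/19036 + 21496 = 578009105/19036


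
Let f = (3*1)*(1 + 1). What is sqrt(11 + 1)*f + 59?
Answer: 59 + 12*sqrt(3) ≈ 79.785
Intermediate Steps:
f = 6 (f = 3*2 = 6)
sqrt(11 + 1)*f + 59 = sqrt(11 + 1)*6 + 59 = sqrt(12)*6 + 59 = (2*sqrt(3))*6 + 59 = 12*sqrt(3) + 59 = 59 + 12*sqrt(3)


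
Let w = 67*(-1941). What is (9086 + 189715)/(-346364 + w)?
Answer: -198801/476411 ≈ -0.41729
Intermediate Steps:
w = -130047
(9086 + 189715)/(-346364 + w) = (9086 + 189715)/(-346364 - 130047) = 198801/(-476411) = 198801*(-1/476411) = -198801/476411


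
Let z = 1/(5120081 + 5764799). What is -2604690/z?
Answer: -28351738087200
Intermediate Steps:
z = 1/10884880 ≈ 9.1871e-8
-2604690/z = -2604690/1/10884880 = -2604690*10884880 = -28351738087200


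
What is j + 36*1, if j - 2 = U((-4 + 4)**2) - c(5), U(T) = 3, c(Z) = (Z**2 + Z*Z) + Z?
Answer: -14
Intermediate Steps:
c(Z) = Z + 2*Z**2 (c(Z) = (Z**2 + Z**2) + Z = 2*Z**2 + Z = Z + 2*Z**2)
j = -50 (j = 2 + (3 - 5*(1 + 2*5)) = 2 + (3 - 5*(1 + 10)) = 2 + (3 - 5*11) = 2 + (3 - 1*55) = 2 + (3 - 55) = 2 - 52 = -50)
j + 36*1 = -50 + 36*1 = -50 + 36 = -14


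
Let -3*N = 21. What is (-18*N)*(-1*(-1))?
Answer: 126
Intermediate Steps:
N = -7 (N = -⅓*21 = -7)
(-18*N)*(-1*(-1)) = (-18*(-7))*(-1*(-1)) = 126*1 = 126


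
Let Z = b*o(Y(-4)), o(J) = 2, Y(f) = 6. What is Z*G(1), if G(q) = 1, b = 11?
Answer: 22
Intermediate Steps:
Z = 22 (Z = 11*2 = 22)
Z*G(1) = 22*1 = 22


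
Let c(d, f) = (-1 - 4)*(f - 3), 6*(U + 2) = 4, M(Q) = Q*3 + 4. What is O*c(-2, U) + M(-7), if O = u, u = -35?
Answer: -2326/3 ≈ -775.33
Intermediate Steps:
O = -35
M(Q) = 4 + 3*Q (M(Q) = 3*Q + 4 = 4 + 3*Q)
U = -4/3 (U = -2 + (⅙)*4 = -2 + ⅔ = -4/3 ≈ -1.3333)
c(d, f) = 15 - 5*f (c(d, f) = -5*(-3 + f) = 15 - 5*f)
O*c(-2, U) + M(-7) = -35*(15 - 5*(-4/3)) + (4 + 3*(-7)) = -35*(15 + 20/3) + (4 - 21) = -35*65/3 - 17 = -2275/3 - 17 = -2326/3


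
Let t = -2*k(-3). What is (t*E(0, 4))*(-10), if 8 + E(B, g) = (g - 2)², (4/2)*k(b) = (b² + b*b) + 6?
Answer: -960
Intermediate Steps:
k(b) = 3 + b² (k(b) = ((b² + b*b) + 6)/2 = ((b² + b²) + 6)/2 = (2*b² + 6)/2 = (6 + 2*b²)/2 = 3 + b²)
E(B, g) = -8 + (-2 + g)² (E(B, g) = -8 + (g - 2)² = -8 + (-2 + g)²)
t = -24 (t = -2*(3 + (-3)²) = -2*(3 + 9) = -2*12 = -24)
(t*E(0, 4))*(-10) = -24*(-8 + (-2 + 4)²)*(-10) = -24*(-8 + 2²)*(-10) = -24*(-8 + 4)*(-10) = -24*(-4)*(-10) = 96*(-10) = -960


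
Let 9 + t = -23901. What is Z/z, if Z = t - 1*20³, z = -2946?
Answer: 15955/1473 ≈ 10.832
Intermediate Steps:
t = -23910 (t = -9 - 23901 = -23910)
Z = -31910 (Z = -23910 - 1*20³ = -23910 - 1*8000 = -23910 - 8000 = -31910)
Z/z = -31910/(-2946) = -31910*(-1/2946) = 15955/1473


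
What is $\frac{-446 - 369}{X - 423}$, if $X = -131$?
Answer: $\frac{815}{554} \approx 1.4711$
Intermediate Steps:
$\frac{-446 - 369}{X - 423} = \frac{-446 - 369}{-131 - 423} = - \frac{815}{-554} = \left(-815\right) \left(- \frac{1}{554}\right) = \frac{815}{554}$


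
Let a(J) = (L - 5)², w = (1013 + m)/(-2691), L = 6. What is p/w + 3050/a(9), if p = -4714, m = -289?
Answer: 7446787/362 ≈ 20571.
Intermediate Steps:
w = -724/2691 (w = (1013 - 289)/(-2691) = 724*(-1/2691) = -724/2691 ≈ -0.26904)
a(J) = 1 (a(J) = (6 - 5)² = 1² = 1)
p/w + 3050/a(9) = -4714/(-724/2691) + 3050/1 = -4714*(-2691/724) + 3050*1 = 6342687/362 + 3050 = 7446787/362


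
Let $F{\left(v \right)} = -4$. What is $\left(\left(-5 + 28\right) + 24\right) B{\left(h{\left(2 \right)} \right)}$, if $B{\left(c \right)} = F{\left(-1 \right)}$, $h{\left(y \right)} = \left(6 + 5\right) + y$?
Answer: $-188$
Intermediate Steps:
$h{\left(y \right)} = 11 + y$
$B{\left(c \right)} = -4$
$\left(\left(-5 + 28\right) + 24\right) B{\left(h{\left(2 \right)} \right)} = \left(\left(-5 + 28\right) + 24\right) \left(-4\right) = \left(23 + 24\right) \left(-4\right) = 47 \left(-4\right) = -188$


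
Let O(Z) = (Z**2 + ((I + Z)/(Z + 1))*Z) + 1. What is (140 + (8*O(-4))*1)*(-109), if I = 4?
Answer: -30084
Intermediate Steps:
O(Z) = 1 + Z**2 + Z*(4 + Z)/(1 + Z) (O(Z) = (Z**2 + ((4 + Z)/(Z + 1))*Z) + 1 = (Z**2 + ((4 + Z)/(1 + Z))*Z) + 1 = (Z**2 + Z*(4 + Z)/(1 + Z)) + 1 = 1 + Z**2 + Z*(4 + Z)/(1 + Z))
(140 + (8*O(-4))*1)*(-109) = (140 + (8*((1 + (-4)**3 + 2*(-4)**2 + 5*(-4))/(1 - 4)))*1)*(-109) = (140 + (8*((1 - 64 + 2*16 - 20)/(-3)))*1)*(-109) = (140 + (8*(-(1 - 64 + 32 - 20)/3))*1)*(-109) = (140 + (8*(-1/3*(-51)))*1)*(-109) = (140 + (8*17)*1)*(-109) = (140 + 136*1)*(-109) = (140 + 136)*(-109) = 276*(-109) = -30084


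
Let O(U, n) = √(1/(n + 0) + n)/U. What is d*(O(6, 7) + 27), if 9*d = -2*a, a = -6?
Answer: 36 + 10*√14/63 ≈ 36.594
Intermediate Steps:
O(U, n) = √(n + 1/n)/U (O(U, n) = √(1/n + n)/U = √(n + 1/n)/U)
d = 4/3 (d = (-2*(-6))/9 = (⅑)*12 = 4/3 ≈ 1.3333)
d*(O(6, 7) + 27) = 4*(√(7 + 1/7)/6 + 27)/3 = 4*(√(7 + ⅐)/6 + 27)/3 = 4*(√(50/7)/6 + 27)/3 = 4*((5*√14/7)/6 + 27)/3 = 4*(5*√14/42 + 27)/3 = 4*(27 + 5*√14/42)/3 = 36 + 10*√14/63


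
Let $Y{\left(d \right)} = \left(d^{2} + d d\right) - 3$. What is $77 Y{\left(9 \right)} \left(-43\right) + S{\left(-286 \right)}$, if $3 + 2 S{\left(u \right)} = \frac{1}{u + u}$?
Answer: $- \frac{602259373}{1144} \approx -5.2645 \cdot 10^{5}$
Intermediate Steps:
$Y{\left(d \right)} = -3 + 2 d^{2}$ ($Y{\left(d \right)} = \left(d^{2} + d^{2}\right) - 3 = 2 d^{2} - 3 = -3 + 2 d^{2}$)
$S{\left(u \right)} = - \frac{3}{2} + \frac{1}{4 u}$ ($S{\left(u \right)} = - \frac{3}{2} + \frac{1}{2 \left(u + u\right)} = - \frac{3}{2} + \frac{1}{2 \cdot 2 u} = - \frac{3}{2} + \frac{\frac{1}{2} \frac{1}{u}}{2} = - \frac{3}{2} + \frac{1}{4 u}$)
$77 Y{\left(9 \right)} \left(-43\right) + S{\left(-286 \right)} = 77 \left(-3 + 2 \cdot 9^{2}\right) \left(-43\right) + \frac{1 - -1716}{4 \left(-286\right)} = 77 \left(-3 + 2 \cdot 81\right) \left(-43\right) + \frac{1}{4} \left(- \frac{1}{286}\right) \left(1 + 1716\right) = 77 \left(-3 + 162\right) \left(-43\right) + \frac{1}{4} \left(- \frac{1}{286}\right) 1717 = 77 \cdot 159 \left(-43\right) - \frac{1717}{1144} = 12243 \left(-43\right) - \frac{1717}{1144} = -526449 - \frac{1717}{1144} = - \frac{602259373}{1144}$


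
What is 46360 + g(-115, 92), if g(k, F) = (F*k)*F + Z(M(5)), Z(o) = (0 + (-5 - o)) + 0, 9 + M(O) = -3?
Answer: -926993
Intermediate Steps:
M(O) = -12 (M(O) = -9 - 3 = -12)
Z(o) = -5 - o (Z(o) = (-5 - o) + 0 = -5 - o)
g(k, F) = 7 + k*F² (g(k, F) = (F*k)*F + (-5 - 1*(-12)) = k*F² + (-5 + 12) = k*F² + 7 = 7 + k*F²)
46360 + g(-115, 92) = 46360 + (7 - 115*92²) = 46360 + (7 - 115*8464) = 46360 + (7 - 973360) = 46360 - 973353 = -926993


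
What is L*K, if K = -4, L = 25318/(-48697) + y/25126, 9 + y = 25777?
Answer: -1237368456/611780411 ≈ -2.0226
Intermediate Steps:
y = 25768 (y = -9 + 25777 = 25768)
L = 309342114/611780411 (L = 25318/(-48697) + 25768/25126 = 25318*(-1/48697) + 25768*(1/25126) = -25318/48697 + 12884/12563 = 309342114/611780411 ≈ 0.50564)
L*K = (309342114/611780411)*(-4) = -1237368456/611780411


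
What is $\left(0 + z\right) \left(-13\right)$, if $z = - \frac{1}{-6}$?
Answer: $- \frac{13}{6} \approx -2.1667$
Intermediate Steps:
$z = \frac{1}{6}$ ($z = \left(-1\right) \left(- \frac{1}{6}\right) = \frac{1}{6} \approx 0.16667$)
$\left(0 + z\right) \left(-13\right) = \left(0 + \frac{1}{6}\right) \left(-13\right) = \frac{1}{6} \left(-13\right) = - \frac{13}{6}$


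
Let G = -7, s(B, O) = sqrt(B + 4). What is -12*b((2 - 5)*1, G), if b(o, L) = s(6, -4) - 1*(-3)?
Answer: -36 - 12*sqrt(10) ≈ -73.947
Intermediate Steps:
s(B, O) = sqrt(4 + B)
b(o, L) = 3 + sqrt(10) (b(o, L) = sqrt(4 + 6) - 1*(-3) = sqrt(10) + 3 = 3 + sqrt(10))
-12*b((2 - 5)*1, G) = -12*(3 + sqrt(10)) = -36 - 12*sqrt(10)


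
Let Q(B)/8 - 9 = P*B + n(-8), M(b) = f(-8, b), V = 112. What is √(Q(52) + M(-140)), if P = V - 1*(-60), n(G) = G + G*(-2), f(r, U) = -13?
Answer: 5*√2867 ≈ 267.72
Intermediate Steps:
M(b) = -13
n(G) = -G (n(G) = G - 2*G = -G)
P = 172 (P = 112 - 1*(-60) = 112 + 60 = 172)
Q(B) = 136 + 1376*B (Q(B) = 72 + 8*(172*B - 1*(-8)) = 72 + 8*(172*B + 8) = 72 + 8*(8 + 172*B) = 72 + (64 + 1376*B) = 136 + 1376*B)
√(Q(52) + M(-140)) = √((136 + 1376*52) - 13) = √((136 + 71552) - 13) = √(71688 - 13) = √71675 = 5*√2867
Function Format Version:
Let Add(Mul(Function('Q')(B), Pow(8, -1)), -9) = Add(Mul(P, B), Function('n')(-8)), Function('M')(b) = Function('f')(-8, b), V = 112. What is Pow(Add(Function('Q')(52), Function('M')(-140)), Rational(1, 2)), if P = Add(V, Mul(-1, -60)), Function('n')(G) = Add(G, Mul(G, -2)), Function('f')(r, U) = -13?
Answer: Mul(5, Pow(2867, Rational(1, 2))) ≈ 267.72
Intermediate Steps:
Function('M')(b) = -13
Function('n')(G) = Mul(-1, G) (Function('n')(G) = Add(G, Mul(-2, G)) = Mul(-1, G))
P = 172 (P = Add(112, Mul(-1, -60)) = Add(112, 60) = 172)
Function('Q')(B) = Add(136, Mul(1376, B)) (Function('Q')(B) = Add(72, Mul(8, Add(Mul(172, B), Mul(-1, -8)))) = Add(72, Mul(8, Add(Mul(172, B), 8))) = Add(72, Mul(8, Add(8, Mul(172, B)))) = Add(72, Add(64, Mul(1376, B))) = Add(136, Mul(1376, B)))
Pow(Add(Function('Q')(52), Function('M')(-140)), Rational(1, 2)) = Pow(Add(Add(136, Mul(1376, 52)), -13), Rational(1, 2)) = Pow(Add(Add(136, 71552), -13), Rational(1, 2)) = Pow(Add(71688, -13), Rational(1, 2)) = Pow(71675, Rational(1, 2)) = Mul(5, Pow(2867, Rational(1, 2)))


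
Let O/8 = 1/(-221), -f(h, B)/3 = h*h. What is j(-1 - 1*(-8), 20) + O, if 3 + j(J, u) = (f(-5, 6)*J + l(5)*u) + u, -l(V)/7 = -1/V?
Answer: -106088/221 ≈ -480.04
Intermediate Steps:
f(h, B) = -3*h**2 (f(h, B) = -3*h*h = -3*h**2)
l(V) = 7/V (l(V) = -(-7)/V = 7/V)
O = -8/221 (O = 8/(-221) = 8*(-1/221) = -8/221 ≈ -0.036199)
j(J, u) = -3 - 75*J + 12*u/5 (j(J, u) = -3 + (((-3*(-5)**2)*J + (7/5)*u) + u) = -3 + (((-3*25)*J + (7*(1/5))*u) + u) = -3 + ((-75*J + 7*u/5) + u) = -3 + (-75*J + 12*u/5) = -3 - 75*J + 12*u/5)
j(-1 - 1*(-8), 20) + O = (-3 - 75*(-1 - 1*(-8)) + (12/5)*20) - 8/221 = (-3 - 75*(-1 + 8) + 48) - 8/221 = (-3 - 75*7 + 48) - 8/221 = (-3 - 525 + 48) - 8/221 = -480 - 8/221 = -106088/221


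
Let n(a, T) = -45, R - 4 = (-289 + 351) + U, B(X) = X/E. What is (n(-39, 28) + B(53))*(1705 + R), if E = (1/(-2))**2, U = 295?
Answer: 345022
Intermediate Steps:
E = 1/4 (E = (-1/2)**2 = 1/4 ≈ 0.25000)
B(X) = 4*X (B(X) = X/(1/4) = X*4 = 4*X)
R = 361 (R = 4 + ((-289 + 351) + 295) = 4 + (62 + 295) = 4 + 357 = 361)
(n(-39, 28) + B(53))*(1705 + R) = (-45 + 4*53)*(1705 + 361) = (-45 + 212)*2066 = 167*2066 = 345022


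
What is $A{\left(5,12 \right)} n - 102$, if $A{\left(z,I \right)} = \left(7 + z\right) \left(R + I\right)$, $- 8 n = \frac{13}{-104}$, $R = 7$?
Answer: $- \frac{1575}{16} \approx -98.438$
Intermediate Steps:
$n = \frac{1}{64}$ ($n = - \frac{13 \frac{1}{-104}}{8} = - \frac{13 \left(- \frac{1}{104}\right)}{8} = \left(- \frac{1}{8}\right) \left(- \frac{1}{8}\right) = \frac{1}{64} \approx 0.015625$)
$A{\left(z,I \right)} = \left(7 + I\right) \left(7 + z\right)$ ($A{\left(z,I \right)} = \left(7 + z\right) \left(7 + I\right) = \left(7 + I\right) \left(7 + z\right)$)
$A{\left(5,12 \right)} n - 102 = \left(49 + 7 \cdot 12 + 7 \cdot 5 + 12 \cdot 5\right) \frac{1}{64} - 102 = \left(49 + 84 + 35 + 60\right) \frac{1}{64} - 102 = 228 \cdot \frac{1}{64} - 102 = \frac{57}{16} - 102 = - \frac{1575}{16}$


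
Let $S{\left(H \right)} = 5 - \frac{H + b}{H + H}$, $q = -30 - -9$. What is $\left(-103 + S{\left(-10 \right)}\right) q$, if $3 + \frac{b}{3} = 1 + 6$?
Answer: $\frac{20559}{10} \approx 2055.9$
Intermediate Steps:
$q = -21$ ($q = -30 + 9 = -21$)
$b = 12$ ($b = -9 + 3 \left(1 + 6\right) = -9 + 3 \cdot 7 = -9 + 21 = 12$)
$S{\left(H \right)} = 5 - \frac{12 + H}{2 H}$ ($S{\left(H \right)} = 5 - \frac{H + 12}{H + H} = 5 - \frac{12 + H}{2 H}$)
$\left(-103 + S{\left(-10 \right)}\right) q = \left(-103 + \left(\frac{9}{2} - \frac{6}{-10}\right)\right) \left(-21\right) = \left(-103 + \left(\frac{9}{2} - - \frac{3}{5}\right)\right) \left(-21\right) = \left(-103 + \left(\frac{9}{2} + \frac{3}{5}\right)\right) \left(-21\right) = \left(-103 + \frac{51}{10}\right) \left(-21\right) = \left(- \frac{979}{10}\right) \left(-21\right) = \frac{20559}{10}$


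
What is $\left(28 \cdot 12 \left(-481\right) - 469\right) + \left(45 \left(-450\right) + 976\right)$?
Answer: $-181359$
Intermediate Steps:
$\left(28 \cdot 12 \left(-481\right) - 469\right) + \left(45 \left(-450\right) + 976\right) = \left(336 \left(-481\right) - 469\right) + \left(-20250 + 976\right) = \left(-161616 - 469\right) - 19274 = -162085 - 19274 = -181359$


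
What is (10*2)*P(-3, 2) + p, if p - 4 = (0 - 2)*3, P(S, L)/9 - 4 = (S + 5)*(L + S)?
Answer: 358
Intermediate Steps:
P(S, L) = 36 + 9*(5 + S)*(L + S) (P(S, L) = 36 + 9*((S + 5)*(L + S)) = 36 + 9*((5 + S)*(L + S)) = 36 + 9*(5 + S)*(L + S))
p = -2 (p = 4 + (0 - 2)*3 = 4 - 2*3 = 4 - 6 = -2)
(10*2)*P(-3, 2) + p = (10*2)*(36 + 9*(-3)² + 45*2 + 45*(-3) + 9*2*(-3)) - 2 = 20*(36 + 9*9 + 90 - 135 - 54) - 2 = 20*(36 + 81 + 90 - 135 - 54) - 2 = 20*18 - 2 = 360 - 2 = 358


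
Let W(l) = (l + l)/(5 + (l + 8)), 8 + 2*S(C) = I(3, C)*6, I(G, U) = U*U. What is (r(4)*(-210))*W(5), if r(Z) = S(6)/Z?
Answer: -9100/3 ≈ -3033.3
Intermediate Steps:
I(G, U) = U²
S(C) = -4 + 3*C² (S(C) = -4 + (C²*6)/2 = -4 + (6*C²)/2 = -4 + 3*C²)
W(l) = 2*l/(13 + l) (W(l) = (2*l)/(5 + (8 + l)) = (2*l)/(13 + l) = 2*l/(13 + l))
r(Z) = 104/Z (r(Z) = (-4 + 3*6²)/Z = (-4 + 3*36)/Z = (-4 + 108)/Z = 104/Z)
(r(4)*(-210))*W(5) = ((104/4)*(-210))*(2*5/(13 + 5)) = ((104*(¼))*(-210))*(2*5/18) = (26*(-210))*(2*5*(1/18)) = -5460*5/9 = -9100/3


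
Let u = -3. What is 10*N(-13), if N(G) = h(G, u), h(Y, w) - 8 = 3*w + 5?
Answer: 40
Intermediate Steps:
h(Y, w) = 13 + 3*w (h(Y, w) = 8 + (3*w + 5) = 8 + (5 + 3*w) = 13 + 3*w)
N(G) = 4 (N(G) = 13 + 3*(-3) = 13 - 9 = 4)
10*N(-13) = 10*4 = 40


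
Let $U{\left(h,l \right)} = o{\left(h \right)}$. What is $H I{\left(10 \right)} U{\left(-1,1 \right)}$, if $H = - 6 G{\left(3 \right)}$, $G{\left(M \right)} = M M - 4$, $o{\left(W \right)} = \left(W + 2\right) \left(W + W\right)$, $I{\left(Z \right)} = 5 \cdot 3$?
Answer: $900$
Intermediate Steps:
$I{\left(Z \right)} = 15$
$o{\left(W \right)} = 2 W \left(2 + W\right)$ ($o{\left(W \right)} = \left(2 + W\right) 2 W = 2 W \left(2 + W\right)$)
$U{\left(h,l \right)} = 2 h \left(2 + h\right)$
$G{\left(M \right)} = -4 + M^{2}$ ($G{\left(M \right)} = M^{2} - 4 = -4 + M^{2}$)
$H = -30$ ($H = - 6 \left(-4 + 3^{2}\right) = - 6 \left(-4 + 9\right) = \left(-6\right) 5 = -30$)
$H I{\left(10 \right)} U{\left(-1,1 \right)} = \left(-30\right) 15 \cdot 2 \left(-1\right) \left(2 - 1\right) = - 450 \cdot 2 \left(-1\right) 1 = \left(-450\right) \left(-2\right) = 900$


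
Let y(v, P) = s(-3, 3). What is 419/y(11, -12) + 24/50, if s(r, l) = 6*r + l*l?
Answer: -10367/225 ≈ -46.076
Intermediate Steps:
s(r, l) = l² + 6*r (s(r, l) = 6*r + l² = l² + 6*r)
y(v, P) = -9 (y(v, P) = 3² + 6*(-3) = 9 - 18 = -9)
419/y(11, -12) + 24/50 = 419/(-9) + 24/50 = 419*(-⅑) + 24*(1/50) = -419/9 + 12/25 = -10367/225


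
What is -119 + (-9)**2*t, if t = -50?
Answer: -4169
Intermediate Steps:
-119 + (-9)**2*t = -119 + (-9)**2*(-50) = -119 + 81*(-50) = -119 - 4050 = -4169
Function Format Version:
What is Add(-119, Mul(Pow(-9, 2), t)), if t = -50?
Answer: -4169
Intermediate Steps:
Add(-119, Mul(Pow(-9, 2), t)) = Add(-119, Mul(Pow(-9, 2), -50)) = Add(-119, Mul(81, -50)) = Add(-119, -4050) = -4169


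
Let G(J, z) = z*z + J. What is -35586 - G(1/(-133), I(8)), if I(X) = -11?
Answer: -4749030/133 ≈ -35707.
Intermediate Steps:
G(J, z) = J + z² (G(J, z) = z² + J = J + z²)
-35586 - G(1/(-133), I(8)) = -35586 - (1/(-133) + (-11)²) = -35586 - (-1/133 + 121) = -35586 - 1*16092/133 = -35586 - 16092/133 = -4749030/133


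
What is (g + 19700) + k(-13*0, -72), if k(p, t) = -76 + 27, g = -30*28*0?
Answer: 19651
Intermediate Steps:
g = 0 (g = -840*0 = 0)
k(p, t) = -49
(g + 19700) + k(-13*0, -72) = (0 + 19700) - 49 = 19700 - 49 = 19651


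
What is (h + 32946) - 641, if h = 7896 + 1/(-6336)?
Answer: 254713535/6336 ≈ 40201.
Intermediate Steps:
h = 50029055/6336 (h = 7896 - 1/6336 = 50029055/6336 ≈ 7896.0)
(h + 32946) - 641 = (50029055/6336 + 32946) - 641 = 258774911/6336 - 641 = 254713535/6336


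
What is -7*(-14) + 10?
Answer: 108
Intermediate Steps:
-7*(-14) + 10 = 98 + 10 = 108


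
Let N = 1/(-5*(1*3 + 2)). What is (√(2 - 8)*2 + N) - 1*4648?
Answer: -116201/25 + 2*I*√6 ≈ -4648.0 + 4.899*I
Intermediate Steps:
N = -1/25 (N = 1/(-5*(3 + 2)) = 1/(-5*5) = 1/(-25) = -1/25 ≈ -0.040000)
(√(2 - 8)*2 + N) - 1*4648 = (√(2 - 8)*2 - 1/25) - 1*4648 = (√(-6)*2 - 1/25) - 4648 = ((I*√6)*2 - 1/25) - 4648 = (2*I*√6 - 1/25) - 4648 = (-1/25 + 2*I*√6) - 4648 = -116201/25 + 2*I*√6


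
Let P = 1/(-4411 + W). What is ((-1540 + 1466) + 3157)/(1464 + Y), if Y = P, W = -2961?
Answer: 22727876/10792607 ≈ 2.1059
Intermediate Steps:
P = -1/7372 (P = 1/(-4411 - 2961) = 1/(-7372) = -1/7372 ≈ -0.00013565)
Y = -1/7372 ≈ -0.00013565
((-1540 + 1466) + 3157)/(1464 + Y) = ((-1540 + 1466) + 3157)/(1464 - 1/7372) = (-74 + 3157)/(10792607/7372) = 3083*(7372/10792607) = 22727876/10792607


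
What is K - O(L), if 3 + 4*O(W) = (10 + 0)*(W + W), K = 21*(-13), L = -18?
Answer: -729/4 ≈ -182.25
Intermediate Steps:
K = -273
O(W) = -¾ + 5*W (O(W) = -¾ + ((10 + 0)*(W + W))/4 = -¾ + (10*(2*W))/4 = -¾ + (20*W)/4 = -¾ + 5*W)
K - O(L) = -273 - (-¾ + 5*(-18)) = -273 - (-¾ - 90) = -273 - 1*(-363/4) = -273 + 363/4 = -729/4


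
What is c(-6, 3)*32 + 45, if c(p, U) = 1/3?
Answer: 167/3 ≈ 55.667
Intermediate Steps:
c(p, U) = 1/3
c(-6, 3)*32 + 45 = (1/3)*32 + 45 = 32/3 + 45 = 167/3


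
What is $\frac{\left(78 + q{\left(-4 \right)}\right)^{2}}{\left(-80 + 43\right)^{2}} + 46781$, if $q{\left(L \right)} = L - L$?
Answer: $\frac{64049273}{1369} \approx 46785.0$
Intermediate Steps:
$q{\left(L \right)} = 0$
$\frac{\left(78 + q{\left(-4 \right)}\right)^{2}}{\left(-80 + 43\right)^{2}} + 46781 = \frac{\left(78 + 0\right)^{2}}{\left(-80 + 43\right)^{2}} + 46781 = \frac{78^{2}}{\left(-37\right)^{2}} + 46781 = \frac{6084}{1369} + 46781 = \frac{64049273}{1369}$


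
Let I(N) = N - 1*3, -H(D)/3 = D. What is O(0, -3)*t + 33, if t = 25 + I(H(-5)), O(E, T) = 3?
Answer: 144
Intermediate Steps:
H(D) = -3*D
I(N) = -3 + N (I(N) = N - 3 = -3 + N)
t = 37 (t = 25 + (-3 - 3*(-5)) = 25 + (-3 + 15) = 25 + 12 = 37)
O(0, -3)*t + 33 = 3*37 + 33 = 111 + 33 = 144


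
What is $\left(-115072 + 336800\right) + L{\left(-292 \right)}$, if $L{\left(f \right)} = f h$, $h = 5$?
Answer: $220268$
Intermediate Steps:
$L{\left(f \right)} = 5 f$ ($L{\left(f \right)} = f 5 = 5 f$)
$\left(-115072 + 336800\right) + L{\left(-292 \right)} = \left(-115072 + 336800\right) + 5 \left(-292\right) = 221728 - 1460 = 220268$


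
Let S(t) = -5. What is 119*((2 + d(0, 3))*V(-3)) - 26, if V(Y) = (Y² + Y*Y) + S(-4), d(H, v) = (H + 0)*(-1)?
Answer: 3068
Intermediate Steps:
d(H, v) = -H (d(H, v) = H*(-1) = -H)
V(Y) = -5 + 2*Y² (V(Y) = (Y² + Y*Y) - 5 = (Y² + Y²) - 5 = 2*Y² - 5 = -5 + 2*Y²)
119*((2 + d(0, 3))*V(-3)) - 26 = 119*((2 - 1*0)*(-5 + 2*(-3)²)) - 26 = 119*((2 + 0)*(-5 + 2*9)) - 26 = 119*(2*(-5 + 18)) - 26 = 119*(2*13) - 26 = 119*26 - 26 = 3094 - 26 = 3068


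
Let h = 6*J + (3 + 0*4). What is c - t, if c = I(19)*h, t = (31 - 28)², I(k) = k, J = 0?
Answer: 48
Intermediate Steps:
h = 3 (h = 6*0 + (3 + 0*4) = 0 + (3 + 0) = 0 + 3 = 3)
t = 9 (t = 3² = 9)
c = 57 (c = 19*3 = 57)
c - t = 57 - 1*9 = 57 - 9 = 48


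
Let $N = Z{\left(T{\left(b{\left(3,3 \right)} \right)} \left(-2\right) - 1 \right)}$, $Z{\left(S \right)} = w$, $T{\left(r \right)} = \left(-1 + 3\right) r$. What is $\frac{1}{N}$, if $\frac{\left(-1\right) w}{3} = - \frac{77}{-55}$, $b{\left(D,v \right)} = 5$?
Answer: $- \frac{5}{21} \approx -0.2381$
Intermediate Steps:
$T{\left(r \right)} = 2 r$
$w = - \frac{21}{5}$ ($w = - 3 \left(- \frac{77}{-55}\right) = - 3 \left(\left(-77\right) \left(- \frac{1}{55}\right)\right) = \left(-3\right) \frac{7}{5} = - \frac{21}{5} \approx -4.2$)
$Z{\left(S \right)} = - \frac{21}{5}$
$N = - \frac{21}{5} \approx -4.2$
$\frac{1}{N} = \frac{1}{- \frac{21}{5}} = - \frac{5}{21}$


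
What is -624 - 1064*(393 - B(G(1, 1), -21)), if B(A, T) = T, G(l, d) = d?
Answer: -441120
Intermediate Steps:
-624 - 1064*(393 - B(G(1, 1), -21)) = -624 - 1064*(393 - 1*(-21)) = -624 - 1064*(393 + 21) = -624 - 1064*414 = -624 - 440496 = -441120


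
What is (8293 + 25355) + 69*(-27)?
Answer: 31785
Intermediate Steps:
(8293 + 25355) + 69*(-27) = 33648 - 1863 = 31785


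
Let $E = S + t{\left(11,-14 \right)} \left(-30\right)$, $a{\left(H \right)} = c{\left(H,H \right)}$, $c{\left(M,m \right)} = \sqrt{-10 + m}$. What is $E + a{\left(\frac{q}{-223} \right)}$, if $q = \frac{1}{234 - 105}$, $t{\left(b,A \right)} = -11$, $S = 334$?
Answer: $664 + \frac{i \sqrt{8275431657}}{28767} \approx 664.0 + 3.1623 i$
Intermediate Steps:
$q = \frac{1}{129} \approx 0.0077519$
$a{\left(H \right)} = \sqrt{-10 + H}$
$E = 664$ ($E = 334 - -330 = 334 + 330 = 664$)
$E + a{\left(\frac{q}{-223} \right)} = 664 + \sqrt{-10 + \frac{1}{129 \left(-223\right)}} = 664 + \sqrt{-10 + \frac{1}{129} \left(- \frac{1}{223}\right)} = 664 + \sqrt{-10 - \frac{1}{28767}} = 664 + \sqrt{- \frac{287671}{28767}} = 664 + \frac{i \sqrt{8275431657}}{28767}$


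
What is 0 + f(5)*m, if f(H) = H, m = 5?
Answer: 25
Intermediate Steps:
0 + f(5)*m = 0 + 5*5 = 0 + 25 = 25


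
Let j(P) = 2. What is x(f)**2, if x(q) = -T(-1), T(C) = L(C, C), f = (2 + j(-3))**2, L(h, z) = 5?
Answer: 25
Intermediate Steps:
f = 16 (f = (2 + 2)**2 = 4**2 = 16)
T(C) = 5
x(q) = -5 (x(q) = -1*5 = -5)
x(f)**2 = (-5)**2 = 25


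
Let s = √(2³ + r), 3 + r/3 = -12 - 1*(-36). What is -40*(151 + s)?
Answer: -6040 - 40*√71 ≈ -6377.0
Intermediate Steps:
r = 63 (r = -9 + 3*(-12 - 1*(-36)) = -9 + 3*(-12 + 36) = -9 + 3*24 = -9 + 72 = 63)
s = √71 (s = √(2³ + 63) = √(8 + 63) = √71 ≈ 8.4261)
-40*(151 + s) = -40*(151 + √71) = -6040 - 40*√71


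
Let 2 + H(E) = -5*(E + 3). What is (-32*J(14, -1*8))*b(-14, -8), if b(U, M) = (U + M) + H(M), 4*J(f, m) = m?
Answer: 64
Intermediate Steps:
J(f, m) = m/4
H(E) = -17 - 5*E (H(E) = -2 - 5*(E + 3) = -2 - 5*(3 + E) = -2 + (-15 - 5*E) = -17 - 5*E)
b(U, M) = -17 + U - 4*M (b(U, M) = (U + M) + (-17 - 5*M) = (M + U) + (-17 - 5*M) = -17 + U - 4*M)
(-32*J(14, -1*8))*b(-14, -8) = (-8*(-1*8))*(-17 - 14 - 4*(-8)) = (-8*(-8))*(-17 - 14 + 32) = -32*(-2)*1 = 64*1 = 64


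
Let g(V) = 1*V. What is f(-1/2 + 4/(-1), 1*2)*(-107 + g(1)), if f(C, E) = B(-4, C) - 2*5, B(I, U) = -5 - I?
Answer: 1166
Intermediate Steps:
g(V) = V
f(C, E) = -11 (f(C, E) = (-5 - 1*(-4)) - 2*5 = (-5 + 4) - 10 = -1 - 10 = -11)
f(-1/2 + 4/(-1), 1*2)*(-107 + g(1)) = -11*(-107 + 1) = -11*(-106) = 1166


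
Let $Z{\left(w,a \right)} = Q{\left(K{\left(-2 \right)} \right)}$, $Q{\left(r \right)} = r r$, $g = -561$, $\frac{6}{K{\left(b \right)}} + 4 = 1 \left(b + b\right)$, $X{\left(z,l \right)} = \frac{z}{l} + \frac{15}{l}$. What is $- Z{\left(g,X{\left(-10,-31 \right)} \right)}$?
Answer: $- \frac{9}{16} \approx -0.5625$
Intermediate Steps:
$X{\left(z,l \right)} = \frac{15}{l} + \frac{z}{l}$
$K{\left(b \right)} = \frac{6}{-4 + 2 b}$ ($K{\left(b \right)} = \frac{6}{-4 + 1 \left(b + b\right)} = \frac{6}{-4 + 1 \cdot 2 b} = \frac{6}{-4 + 2 b}$)
$Q{\left(r \right)} = r^{2}$
$Z{\left(w,a \right)} = \frac{9}{16}$ ($Z{\left(w,a \right)} = \left(\frac{3}{-2 - 2}\right)^{2} = \left(\frac{3}{-4}\right)^{2} = \left(3 \left(- \frac{1}{4}\right)\right)^{2} = \left(- \frac{3}{4}\right)^{2} = \frac{9}{16}$)
$- Z{\left(g,X{\left(-10,-31 \right)} \right)} = \left(-1\right) \frac{9}{16} = - \frac{9}{16}$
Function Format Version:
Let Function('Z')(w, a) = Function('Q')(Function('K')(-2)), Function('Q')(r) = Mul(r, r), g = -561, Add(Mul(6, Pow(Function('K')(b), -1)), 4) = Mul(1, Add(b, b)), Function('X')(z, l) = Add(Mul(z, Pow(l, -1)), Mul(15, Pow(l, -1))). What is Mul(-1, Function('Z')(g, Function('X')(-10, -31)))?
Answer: Rational(-9, 16) ≈ -0.56250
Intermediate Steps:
Function('X')(z, l) = Add(Mul(15, Pow(l, -1)), Mul(z, Pow(l, -1)))
Function('K')(b) = Mul(6, Pow(Add(-4, Mul(2, b)), -1)) (Function('K')(b) = Mul(6, Pow(Add(-4, Mul(1, Add(b, b))), -1)) = Mul(6, Pow(Add(-4, Mul(1, Mul(2, b))), -1)) = Mul(6, Pow(Add(-4, Mul(2, b)), -1)))
Function('Q')(r) = Pow(r, 2)
Function('Z')(w, a) = Rational(9, 16) (Function('Z')(w, a) = Pow(Mul(3, Pow(Add(-2, -2), -1)), 2) = Pow(Mul(3, Pow(-4, -1)), 2) = Pow(Mul(3, Rational(-1, 4)), 2) = Pow(Rational(-3, 4), 2) = Rational(9, 16))
Mul(-1, Function('Z')(g, Function('X')(-10, -31))) = Mul(-1, Rational(9, 16)) = Rational(-9, 16)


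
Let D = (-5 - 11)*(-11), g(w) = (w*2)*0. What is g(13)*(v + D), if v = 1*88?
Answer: 0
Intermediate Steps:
g(w) = 0 (g(w) = (2*w)*0 = 0)
v = 88
D = 176 (D = -16*(-11) = 176)
g(13)*(v + D) = 0*(88 + 176) = 0*264 = 0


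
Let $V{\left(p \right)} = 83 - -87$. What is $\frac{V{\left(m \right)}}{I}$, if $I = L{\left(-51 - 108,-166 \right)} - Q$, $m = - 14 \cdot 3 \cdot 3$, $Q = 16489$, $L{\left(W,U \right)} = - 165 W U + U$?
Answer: $- \frac{34}{874333} \approx -3.8887 \cdot 10^{-5}$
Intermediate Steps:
$L{\left(W,U \right)} = U - 165 U W$ ($L{\left(W,U \right)} = - 165 U W + U = U - 165 U W$)
$m = -126$ ($m = \left(-14\right) 9 = -126$)
$V{\left(p \right)} = 170$ ($V{\left(p \right)} = 83 + 87 = 170$)
$I = -4371665$ ($I = - 166 \left(1 - 165 \left(-51 - 108\right)\right) - 16489 = - 166 \left(1 - -26235\right) - 16489 = - 166 \left(1 + 26235\right) - 16489 = \left(-166\right) 26236 - 16489 = -4355176 - 16489 = -4371665$)
$\frac{V{\left(m \right)}}{I} = \frac{170}{-4371665} = 170 \left(- \frac{1}{4371665}\right) = - \frac{34}{874333}$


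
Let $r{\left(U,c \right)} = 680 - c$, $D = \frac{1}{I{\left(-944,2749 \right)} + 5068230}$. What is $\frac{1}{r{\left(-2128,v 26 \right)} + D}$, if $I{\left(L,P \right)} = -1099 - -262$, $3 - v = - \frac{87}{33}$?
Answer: $\frac{55741323}{29735462135} \approx 0.0018746$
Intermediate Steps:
$v = \frac{62}{11}$ ($v = 3 - - \frac{87}{33} = 3 - \left(-87\right) \frac{1}{33} = 3 - - \frac{29}{11} = 3 + \frac{29}{11} = \frac{62}{11} \approx 5.6364$)
$I{\left(L,P \right)} = -837$ ($I{\left(L,P \right)} = -1099 + 262 = -837$)
$D = \frac{1}{5067393}$ ($D = \frac{1}{-837 + 5068230} = \frac{1}{5067393} \approx 1.9734 \cdot 10^{-7}$)
$\frac{1}{r{\left(-2128,v 26 \right)} + D} = \frac{1}{\left(680 - \frac{62}{11} \cdot 26\right) + \frac{1}{5067393}} = \frac{1}{\left(680 - \frac{1612}{11}\right) + \frac{1}{5067393}} = \frac{1}{\frac{5868}{11} + \frac{1}{5067393}} = \frac{1}{\frac{29735462135}{55741323}} = \frac{55741323}{29735462135}$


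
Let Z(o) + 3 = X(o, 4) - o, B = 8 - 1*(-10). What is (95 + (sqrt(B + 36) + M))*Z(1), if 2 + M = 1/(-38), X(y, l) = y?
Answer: -10599/38 - 9*sqrt(6) ≈ -300.97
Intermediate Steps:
B = 18 (B = 8 + 10 = 18)
M = -77/38 (M = -2 + 1/(-38) = -2 - 1/38 = -77/38 ≈ -2.0263)
Z(o) = -3 (Z(o) = -3 + (o - o) = -3 + 0 = -3)
(95 + (sqrt(B + 36) + M))*Z(1) = (95 + (sqrt(18 + 36) - 77/38))*(-3) = (95 + (sqrt(54) - 77/38))*(-3) = (95 + (3*sqrt(6) - 77/38))*(-3) = (95 + (-77/38 + 3*sqrt(6)))*(-3) = (3533/38 + 3*sqrt(6))*(-3) = -10599/38 - 9*sqrt(6)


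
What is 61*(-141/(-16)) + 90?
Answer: 10041/16 ≈ 627.56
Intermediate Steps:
61*(-141/(-16)) + 90 = 61*(-141*(-1/16)) + 90 = 61*(141/16) + 90 = 8601/16 + 90 = 10041/16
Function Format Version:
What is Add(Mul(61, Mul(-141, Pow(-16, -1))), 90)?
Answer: Rational(10041, 16) ≈ 627.56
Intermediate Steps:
Add(Mul(61, Mul(-141, Pow(-16, -1))), 90) = Add(Mul(61, Mul(-141, Rational(-1, 16))), 90) = Add(Mul(61, Rational(141, 16)), 90) = Add(Rational(8601, 16), 90) = Rational(10041, 16)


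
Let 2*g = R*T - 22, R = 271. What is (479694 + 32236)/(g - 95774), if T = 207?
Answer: -1023860/135473 ≈ -7.5577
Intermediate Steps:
g = 56075/2 (g = (271*207 - 22)/2 = (56097 - 22)/2 = (1/2)*56075 = 56075/2 ≈ 28038.)
(479694 + 32236)/(g - 95774) = (479694 + 32236)/(56075/2 - 95774) = 511930/(-135473/2) = 511930*(-2/135473) = -1023860/135473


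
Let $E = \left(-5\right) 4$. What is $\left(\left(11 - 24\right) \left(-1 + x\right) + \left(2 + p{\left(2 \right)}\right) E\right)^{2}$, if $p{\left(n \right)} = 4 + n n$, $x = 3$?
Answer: $51076$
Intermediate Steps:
$p{\left(n \right)} = 4 + n^{2}$
$E = -20$
$\left(\left(11 - 24\right) \left(-1 + x\right) + \left(2 + p{\left(2 \right)}\right) E\right)^{2} = \left(\left(11 - 24\right) \left(-1 + 3\right) + \left(2 + \left(4 + 2^{2}\right)\right) \left(-20\right)\right)^{2} = \left(\left(-13\right) 2 + \left(2 + \left(4 + 4\right)\right) \left(-20\right)\right)^{2} = \left(-26 + \left(2 + 8\right) \left(-20\right)\right)^{2} = \left(-26 + 10 \left(-20\right)\right)^{2} = \left(-26 - 200\right)^{2} = \left(-226\right)^{2} = 51076$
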